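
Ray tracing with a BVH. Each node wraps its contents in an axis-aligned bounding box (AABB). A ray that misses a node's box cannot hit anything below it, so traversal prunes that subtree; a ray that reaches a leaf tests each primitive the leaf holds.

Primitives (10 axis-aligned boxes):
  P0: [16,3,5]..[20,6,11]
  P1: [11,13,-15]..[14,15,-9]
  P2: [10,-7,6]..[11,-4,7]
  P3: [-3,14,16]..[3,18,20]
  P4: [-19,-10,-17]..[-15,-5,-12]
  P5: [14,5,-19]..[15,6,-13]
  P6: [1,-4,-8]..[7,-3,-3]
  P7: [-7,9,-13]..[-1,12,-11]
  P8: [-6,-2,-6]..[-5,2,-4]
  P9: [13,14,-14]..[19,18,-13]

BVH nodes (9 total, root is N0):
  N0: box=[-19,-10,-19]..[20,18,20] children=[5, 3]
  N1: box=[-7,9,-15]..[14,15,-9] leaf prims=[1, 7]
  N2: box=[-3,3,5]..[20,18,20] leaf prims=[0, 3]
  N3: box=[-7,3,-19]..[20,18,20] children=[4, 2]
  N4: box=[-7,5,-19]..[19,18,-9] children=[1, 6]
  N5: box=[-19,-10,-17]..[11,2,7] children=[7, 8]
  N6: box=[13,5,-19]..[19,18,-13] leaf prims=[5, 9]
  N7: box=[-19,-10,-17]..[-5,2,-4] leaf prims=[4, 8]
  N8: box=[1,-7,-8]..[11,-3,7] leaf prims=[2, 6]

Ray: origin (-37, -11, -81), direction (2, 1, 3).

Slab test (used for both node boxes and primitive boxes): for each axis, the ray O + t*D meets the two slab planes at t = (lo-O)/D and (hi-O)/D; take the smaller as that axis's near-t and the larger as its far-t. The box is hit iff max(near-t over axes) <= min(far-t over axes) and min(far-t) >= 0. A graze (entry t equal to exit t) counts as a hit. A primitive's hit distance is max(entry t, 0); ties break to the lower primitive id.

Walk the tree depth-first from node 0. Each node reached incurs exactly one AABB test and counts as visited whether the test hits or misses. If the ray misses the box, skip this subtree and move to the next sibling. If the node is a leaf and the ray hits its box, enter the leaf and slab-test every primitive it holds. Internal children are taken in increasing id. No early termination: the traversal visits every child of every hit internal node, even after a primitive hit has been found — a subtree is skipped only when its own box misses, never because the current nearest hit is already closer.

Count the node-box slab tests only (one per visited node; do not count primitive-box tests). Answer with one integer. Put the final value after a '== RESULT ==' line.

Trace the traversal:
N0 x:[9,57/2] y:[1,29] z:[62/3,101/3] -> hit [62/3,57/2], descend [3, 5]
  N3 x:[15,57/2] y:[14,29] z:[62/3,101/3] -> hit [62/3,57/2], descend [2, 4]
    N2 x:[17,57/2] y:[14,29] z:[86/3,101/3] -> miss, prune
    N4 x:[15,28] y:[16,29] z:[62/3,24] -> hit [62/3,24], descend [1, 6]
      N1 x:[15,51/2] y:[20,26] z:[22,24] -> hit [22,24] leaf, test {P1@t=24, P7(miss)}
      N6 x:[25,28] y:[16,29] z:[62/3,68/3] -> miss, prune
  N5 x:[9,24] y:[1,13] z:[64/3,88/3] -> miss, prune

7 AABB tests over nodes [0, 3, 2, 4, 1, 6, 5]; 1 leaf entered; closest P1.

== RESULT ==
7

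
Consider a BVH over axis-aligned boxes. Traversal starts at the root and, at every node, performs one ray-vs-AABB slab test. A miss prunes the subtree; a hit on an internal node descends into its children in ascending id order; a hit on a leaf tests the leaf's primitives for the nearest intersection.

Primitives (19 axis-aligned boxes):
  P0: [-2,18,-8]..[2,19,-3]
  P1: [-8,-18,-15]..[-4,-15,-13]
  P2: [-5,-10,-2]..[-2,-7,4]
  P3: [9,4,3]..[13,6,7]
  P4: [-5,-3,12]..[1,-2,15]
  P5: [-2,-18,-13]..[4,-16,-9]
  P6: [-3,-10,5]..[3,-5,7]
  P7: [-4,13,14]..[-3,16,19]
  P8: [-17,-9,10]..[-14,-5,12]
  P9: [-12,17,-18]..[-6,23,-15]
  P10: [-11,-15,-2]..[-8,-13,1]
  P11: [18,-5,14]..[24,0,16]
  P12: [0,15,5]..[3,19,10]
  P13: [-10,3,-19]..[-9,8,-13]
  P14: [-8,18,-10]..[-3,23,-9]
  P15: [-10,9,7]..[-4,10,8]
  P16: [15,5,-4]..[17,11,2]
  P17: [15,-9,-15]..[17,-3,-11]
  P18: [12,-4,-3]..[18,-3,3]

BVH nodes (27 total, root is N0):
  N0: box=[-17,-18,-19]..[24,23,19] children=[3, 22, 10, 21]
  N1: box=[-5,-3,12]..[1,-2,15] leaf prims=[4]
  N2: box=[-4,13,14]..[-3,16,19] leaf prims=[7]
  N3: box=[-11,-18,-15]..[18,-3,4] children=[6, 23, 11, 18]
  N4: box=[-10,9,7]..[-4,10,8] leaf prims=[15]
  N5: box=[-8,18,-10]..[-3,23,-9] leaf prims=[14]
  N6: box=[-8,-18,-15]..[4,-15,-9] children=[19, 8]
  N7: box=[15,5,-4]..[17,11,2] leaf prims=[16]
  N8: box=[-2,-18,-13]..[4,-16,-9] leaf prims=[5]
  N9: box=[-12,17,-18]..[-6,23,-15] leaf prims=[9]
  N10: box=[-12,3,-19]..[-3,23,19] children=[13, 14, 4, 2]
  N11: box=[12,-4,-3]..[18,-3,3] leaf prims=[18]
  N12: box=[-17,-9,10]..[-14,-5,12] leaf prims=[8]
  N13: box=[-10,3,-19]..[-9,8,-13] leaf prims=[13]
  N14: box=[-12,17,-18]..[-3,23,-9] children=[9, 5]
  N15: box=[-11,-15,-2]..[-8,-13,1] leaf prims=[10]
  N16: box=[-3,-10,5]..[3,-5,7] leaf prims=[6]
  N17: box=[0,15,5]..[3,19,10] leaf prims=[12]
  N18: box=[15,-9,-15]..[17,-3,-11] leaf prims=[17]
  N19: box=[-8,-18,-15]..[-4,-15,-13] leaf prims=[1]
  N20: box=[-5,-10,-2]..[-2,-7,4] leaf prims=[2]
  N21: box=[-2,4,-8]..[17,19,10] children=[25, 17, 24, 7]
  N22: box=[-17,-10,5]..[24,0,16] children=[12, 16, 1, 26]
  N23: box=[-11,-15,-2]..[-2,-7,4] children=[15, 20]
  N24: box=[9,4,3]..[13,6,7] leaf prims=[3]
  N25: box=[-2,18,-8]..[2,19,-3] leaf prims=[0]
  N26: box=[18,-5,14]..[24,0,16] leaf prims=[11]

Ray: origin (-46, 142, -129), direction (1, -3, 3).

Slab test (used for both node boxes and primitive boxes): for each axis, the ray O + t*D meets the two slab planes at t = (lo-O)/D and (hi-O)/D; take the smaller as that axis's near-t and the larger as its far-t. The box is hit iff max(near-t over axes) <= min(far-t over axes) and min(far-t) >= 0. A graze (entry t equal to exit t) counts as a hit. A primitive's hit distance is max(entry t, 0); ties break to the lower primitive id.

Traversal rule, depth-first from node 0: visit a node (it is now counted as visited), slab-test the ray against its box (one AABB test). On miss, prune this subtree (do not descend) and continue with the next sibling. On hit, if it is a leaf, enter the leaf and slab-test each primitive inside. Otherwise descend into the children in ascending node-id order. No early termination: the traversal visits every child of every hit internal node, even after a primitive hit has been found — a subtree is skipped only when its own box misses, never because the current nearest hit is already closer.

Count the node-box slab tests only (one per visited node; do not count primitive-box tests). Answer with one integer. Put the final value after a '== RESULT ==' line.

Walk:
N0 x:[29,70] y:[119/3,160/3] z:[110/3,148/3] -> hit [119/3,148/3], descend [3, 10, 21, 22]
  N3 x:[35,64] y:[145/3,160/3] z:[38,133/3] -> miss, prune
  N10 x:[34,43] y:[119/3,139/3] z:[110/3,148/3] -> hit [119/3,43], descend [2, 4, 13, 14]
    N2 x:[42,43] y:[42,43] z:[143/3,148/3] -> miss, prune
    N4 x:[36,42] y:[44,133/3] z:[136/3,137/3] -> miss, prune
    N13 x:[36,37] y:[134/3,139/3] z:[110/3,116/3] -> miss, prune
    N14 x:[34,43] y:[119/3,125/3] z:[37,40] -> hit [119/3,40], descend [5, 9]
      N5 x:[38,43] y:[119/3,124/3] z:[119/3,40] -> hit [119/3,40] leaf, test {P14@t=119/3}
      N9 x:[34,40] y:[119/3,125/3] z:[37,38] -> miss, prune
  N21 x:[44,63] y:[41,46] z:[121/3,139/3] -> hit [44,46], descend [7, 17, 24, 25]
    N7 x:[61,63] y:[131/3,137/3] z:[125/3,131/3] -> miss, prune
    N17 x:[46,49] y:[41,127/3] z:[134/3,139/3] -> miss, prune
    N24 x:[55,59] y:[136/3,46] z:[44,136/3] -> miss, prune
    N25 x:[44,48] y:[41,124/3] z:[121/3,42] -> miss, prune
  N22 x:[29,70] y:[142/3,152/3] z:[134/3,145/3] -> hit [142/3,145/3], descend [1, 12, 16, 26]
    N1 x:[41,47] y:[48,145/3] z:[47,48] -> miss, prune
    N12 x:[29,32] y:[49,151/3] z:[139/3,47] -> miss, prune
    N16 x:[43,49] y:[49,152/3] z:[134/3,136/3] -> miss, prune
    N26 x:[64,70] y:[142/3,49] z:[143/3,145/3] -> miss, prune

Summary -> nodes [0, 3, 10, 2, 4, 13, 14, 5, 9, 21, 7, 17, 24, 25, 22, 1, 12, 16, 26]; box-tests=19; leaf-entries=1; first=P14

== RESULT ==
19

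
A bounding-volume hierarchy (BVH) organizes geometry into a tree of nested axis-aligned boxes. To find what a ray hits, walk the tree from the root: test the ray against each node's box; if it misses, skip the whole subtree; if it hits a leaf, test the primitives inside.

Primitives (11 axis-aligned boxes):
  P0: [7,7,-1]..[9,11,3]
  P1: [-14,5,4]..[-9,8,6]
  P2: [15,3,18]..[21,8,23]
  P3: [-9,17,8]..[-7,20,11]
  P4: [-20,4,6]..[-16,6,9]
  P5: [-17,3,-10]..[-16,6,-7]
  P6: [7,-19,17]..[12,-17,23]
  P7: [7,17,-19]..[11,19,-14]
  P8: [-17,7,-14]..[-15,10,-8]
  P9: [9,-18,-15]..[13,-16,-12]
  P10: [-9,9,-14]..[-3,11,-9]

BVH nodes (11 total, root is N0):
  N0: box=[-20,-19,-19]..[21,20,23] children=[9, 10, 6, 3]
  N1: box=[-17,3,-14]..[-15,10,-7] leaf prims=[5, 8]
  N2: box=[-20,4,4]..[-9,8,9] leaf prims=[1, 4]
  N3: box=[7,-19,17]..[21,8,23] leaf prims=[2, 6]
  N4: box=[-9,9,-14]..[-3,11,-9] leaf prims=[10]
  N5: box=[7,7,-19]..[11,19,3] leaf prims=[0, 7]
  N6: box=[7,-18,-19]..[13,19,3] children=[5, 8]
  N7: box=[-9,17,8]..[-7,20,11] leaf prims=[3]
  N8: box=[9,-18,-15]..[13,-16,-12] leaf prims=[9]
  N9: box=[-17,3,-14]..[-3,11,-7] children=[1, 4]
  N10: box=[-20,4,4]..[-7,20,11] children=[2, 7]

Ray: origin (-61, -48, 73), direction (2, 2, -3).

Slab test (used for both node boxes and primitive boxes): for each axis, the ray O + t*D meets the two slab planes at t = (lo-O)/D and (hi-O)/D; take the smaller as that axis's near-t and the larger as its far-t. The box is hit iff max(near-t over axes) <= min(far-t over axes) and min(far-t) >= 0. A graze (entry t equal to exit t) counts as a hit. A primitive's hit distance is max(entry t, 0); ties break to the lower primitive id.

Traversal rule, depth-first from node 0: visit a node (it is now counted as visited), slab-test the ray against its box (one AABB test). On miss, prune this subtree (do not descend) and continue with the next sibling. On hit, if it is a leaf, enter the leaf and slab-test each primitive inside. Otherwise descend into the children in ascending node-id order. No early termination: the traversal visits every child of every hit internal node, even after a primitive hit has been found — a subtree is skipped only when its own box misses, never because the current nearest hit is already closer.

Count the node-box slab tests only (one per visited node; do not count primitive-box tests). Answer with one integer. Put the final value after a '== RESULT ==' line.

Walk:
N0 x:[41/2,41] y:[29/2,34] z:[50/3,92/3] -> hit [41/2,92/3], descend [3, 6, 9, 10]
  N3 x:[34,41] y:[29/2,28] z:[50/3,56/3] -> miss, prune
  N6 x:[34,37] y:[15,67/2] z:[70/3,92/3] -> miss, prune
  N9 x:[22,29] y:[51/2,59/2] z:[80/3,29] -> hit [80/3,29], descend [1, 4]
    N1 x:[22,23] y:[51/2,29] z:[80/3,29] -> miss, prune
    N4 x:[26,29] y:[57/2,59/2] z:[82/3,29] -> hit [57/2,29] leaf, test {P10@t=57/2}
  N10 x:[41/2,27] y:[26,34] z:[62/3,23] -> miss, prune

Summary -> nodes [0, 3, 6, 9, 1, 4, 10]; box-tests=7; leaf-entries=1; first=P10

== RESULT ==
7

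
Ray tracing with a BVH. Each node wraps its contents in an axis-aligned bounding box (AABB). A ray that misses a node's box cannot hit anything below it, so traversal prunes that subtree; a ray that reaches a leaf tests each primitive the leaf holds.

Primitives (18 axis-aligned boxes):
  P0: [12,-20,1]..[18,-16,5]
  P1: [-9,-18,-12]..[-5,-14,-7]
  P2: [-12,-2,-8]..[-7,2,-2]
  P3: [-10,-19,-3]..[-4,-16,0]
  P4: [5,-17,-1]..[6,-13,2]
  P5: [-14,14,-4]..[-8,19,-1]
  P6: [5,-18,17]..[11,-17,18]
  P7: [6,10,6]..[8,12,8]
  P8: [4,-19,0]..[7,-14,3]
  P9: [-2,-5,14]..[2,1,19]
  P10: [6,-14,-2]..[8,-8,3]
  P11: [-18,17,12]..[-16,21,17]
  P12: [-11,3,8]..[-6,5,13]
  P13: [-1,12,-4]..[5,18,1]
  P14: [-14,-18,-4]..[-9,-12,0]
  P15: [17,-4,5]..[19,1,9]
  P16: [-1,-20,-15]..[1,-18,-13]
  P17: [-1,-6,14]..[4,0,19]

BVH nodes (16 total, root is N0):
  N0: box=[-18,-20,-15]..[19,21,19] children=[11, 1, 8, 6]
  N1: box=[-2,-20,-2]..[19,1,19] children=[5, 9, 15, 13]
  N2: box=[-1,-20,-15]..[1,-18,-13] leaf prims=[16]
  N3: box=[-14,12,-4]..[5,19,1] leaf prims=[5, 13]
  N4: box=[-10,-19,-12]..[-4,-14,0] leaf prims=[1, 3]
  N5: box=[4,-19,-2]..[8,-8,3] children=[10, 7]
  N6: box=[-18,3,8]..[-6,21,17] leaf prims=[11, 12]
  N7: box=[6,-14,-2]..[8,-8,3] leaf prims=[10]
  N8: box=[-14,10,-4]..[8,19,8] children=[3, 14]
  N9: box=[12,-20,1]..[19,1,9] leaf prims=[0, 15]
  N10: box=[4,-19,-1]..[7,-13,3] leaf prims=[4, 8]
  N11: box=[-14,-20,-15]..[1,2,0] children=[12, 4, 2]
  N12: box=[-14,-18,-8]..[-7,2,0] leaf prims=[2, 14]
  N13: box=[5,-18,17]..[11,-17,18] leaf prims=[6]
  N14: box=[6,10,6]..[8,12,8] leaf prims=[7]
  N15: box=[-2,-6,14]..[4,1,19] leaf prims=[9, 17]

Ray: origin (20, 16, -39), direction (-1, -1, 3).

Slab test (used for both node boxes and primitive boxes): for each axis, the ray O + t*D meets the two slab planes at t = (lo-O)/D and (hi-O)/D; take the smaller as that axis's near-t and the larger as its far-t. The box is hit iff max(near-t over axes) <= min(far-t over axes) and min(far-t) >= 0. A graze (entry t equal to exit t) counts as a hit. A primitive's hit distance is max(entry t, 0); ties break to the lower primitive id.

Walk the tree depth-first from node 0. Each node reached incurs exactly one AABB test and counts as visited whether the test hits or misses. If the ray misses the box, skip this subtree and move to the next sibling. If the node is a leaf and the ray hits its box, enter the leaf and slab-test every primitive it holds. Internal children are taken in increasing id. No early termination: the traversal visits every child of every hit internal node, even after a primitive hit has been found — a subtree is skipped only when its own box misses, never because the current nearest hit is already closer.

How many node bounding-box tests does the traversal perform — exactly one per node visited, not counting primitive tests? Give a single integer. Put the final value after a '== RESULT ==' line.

Trace the traversal:
N0 x:[1,38] y:[-5,36] z:[8,58/3] -> hit [8,58/3], descend [1, 6, 8, 11]
  N1 x:[1,22] y:[15,36] z:[37/3,58/3] -> hit [15,58/3], descend [5, 9, 13, 15]
    N5 x:[12,16] y:[24,35] z:[37/3,14] -> miss, prune
    N9 x:[1,8] y:[15,36] z:[40/3,16] -> miss, prune
    N13 x:[9,15] y:[33,34] z:[56/3,19] -> miss, prune
    N15 x:[16,22] y:[15,22] z:[53/3,58/3] -> hit [53/3,58/3] leaf, test {P9@t=18, P17@t=53/3}
  N6 x:[26,38] y:[-5,13] z:[47/3,56/3] -> miss, prune
  N8 x:[12,34] y:[-3,6] z:[35/3,47/3] -> miss, prune
  N11 x:[19,34] y:[14,36] z:[8,13] -> miss, prune

9 AABB tests over nodes [0, 1, 5, 9, 13, 15, 6, 8, 11]; 1 leaf entered; closest P17.

== RESULT ==
9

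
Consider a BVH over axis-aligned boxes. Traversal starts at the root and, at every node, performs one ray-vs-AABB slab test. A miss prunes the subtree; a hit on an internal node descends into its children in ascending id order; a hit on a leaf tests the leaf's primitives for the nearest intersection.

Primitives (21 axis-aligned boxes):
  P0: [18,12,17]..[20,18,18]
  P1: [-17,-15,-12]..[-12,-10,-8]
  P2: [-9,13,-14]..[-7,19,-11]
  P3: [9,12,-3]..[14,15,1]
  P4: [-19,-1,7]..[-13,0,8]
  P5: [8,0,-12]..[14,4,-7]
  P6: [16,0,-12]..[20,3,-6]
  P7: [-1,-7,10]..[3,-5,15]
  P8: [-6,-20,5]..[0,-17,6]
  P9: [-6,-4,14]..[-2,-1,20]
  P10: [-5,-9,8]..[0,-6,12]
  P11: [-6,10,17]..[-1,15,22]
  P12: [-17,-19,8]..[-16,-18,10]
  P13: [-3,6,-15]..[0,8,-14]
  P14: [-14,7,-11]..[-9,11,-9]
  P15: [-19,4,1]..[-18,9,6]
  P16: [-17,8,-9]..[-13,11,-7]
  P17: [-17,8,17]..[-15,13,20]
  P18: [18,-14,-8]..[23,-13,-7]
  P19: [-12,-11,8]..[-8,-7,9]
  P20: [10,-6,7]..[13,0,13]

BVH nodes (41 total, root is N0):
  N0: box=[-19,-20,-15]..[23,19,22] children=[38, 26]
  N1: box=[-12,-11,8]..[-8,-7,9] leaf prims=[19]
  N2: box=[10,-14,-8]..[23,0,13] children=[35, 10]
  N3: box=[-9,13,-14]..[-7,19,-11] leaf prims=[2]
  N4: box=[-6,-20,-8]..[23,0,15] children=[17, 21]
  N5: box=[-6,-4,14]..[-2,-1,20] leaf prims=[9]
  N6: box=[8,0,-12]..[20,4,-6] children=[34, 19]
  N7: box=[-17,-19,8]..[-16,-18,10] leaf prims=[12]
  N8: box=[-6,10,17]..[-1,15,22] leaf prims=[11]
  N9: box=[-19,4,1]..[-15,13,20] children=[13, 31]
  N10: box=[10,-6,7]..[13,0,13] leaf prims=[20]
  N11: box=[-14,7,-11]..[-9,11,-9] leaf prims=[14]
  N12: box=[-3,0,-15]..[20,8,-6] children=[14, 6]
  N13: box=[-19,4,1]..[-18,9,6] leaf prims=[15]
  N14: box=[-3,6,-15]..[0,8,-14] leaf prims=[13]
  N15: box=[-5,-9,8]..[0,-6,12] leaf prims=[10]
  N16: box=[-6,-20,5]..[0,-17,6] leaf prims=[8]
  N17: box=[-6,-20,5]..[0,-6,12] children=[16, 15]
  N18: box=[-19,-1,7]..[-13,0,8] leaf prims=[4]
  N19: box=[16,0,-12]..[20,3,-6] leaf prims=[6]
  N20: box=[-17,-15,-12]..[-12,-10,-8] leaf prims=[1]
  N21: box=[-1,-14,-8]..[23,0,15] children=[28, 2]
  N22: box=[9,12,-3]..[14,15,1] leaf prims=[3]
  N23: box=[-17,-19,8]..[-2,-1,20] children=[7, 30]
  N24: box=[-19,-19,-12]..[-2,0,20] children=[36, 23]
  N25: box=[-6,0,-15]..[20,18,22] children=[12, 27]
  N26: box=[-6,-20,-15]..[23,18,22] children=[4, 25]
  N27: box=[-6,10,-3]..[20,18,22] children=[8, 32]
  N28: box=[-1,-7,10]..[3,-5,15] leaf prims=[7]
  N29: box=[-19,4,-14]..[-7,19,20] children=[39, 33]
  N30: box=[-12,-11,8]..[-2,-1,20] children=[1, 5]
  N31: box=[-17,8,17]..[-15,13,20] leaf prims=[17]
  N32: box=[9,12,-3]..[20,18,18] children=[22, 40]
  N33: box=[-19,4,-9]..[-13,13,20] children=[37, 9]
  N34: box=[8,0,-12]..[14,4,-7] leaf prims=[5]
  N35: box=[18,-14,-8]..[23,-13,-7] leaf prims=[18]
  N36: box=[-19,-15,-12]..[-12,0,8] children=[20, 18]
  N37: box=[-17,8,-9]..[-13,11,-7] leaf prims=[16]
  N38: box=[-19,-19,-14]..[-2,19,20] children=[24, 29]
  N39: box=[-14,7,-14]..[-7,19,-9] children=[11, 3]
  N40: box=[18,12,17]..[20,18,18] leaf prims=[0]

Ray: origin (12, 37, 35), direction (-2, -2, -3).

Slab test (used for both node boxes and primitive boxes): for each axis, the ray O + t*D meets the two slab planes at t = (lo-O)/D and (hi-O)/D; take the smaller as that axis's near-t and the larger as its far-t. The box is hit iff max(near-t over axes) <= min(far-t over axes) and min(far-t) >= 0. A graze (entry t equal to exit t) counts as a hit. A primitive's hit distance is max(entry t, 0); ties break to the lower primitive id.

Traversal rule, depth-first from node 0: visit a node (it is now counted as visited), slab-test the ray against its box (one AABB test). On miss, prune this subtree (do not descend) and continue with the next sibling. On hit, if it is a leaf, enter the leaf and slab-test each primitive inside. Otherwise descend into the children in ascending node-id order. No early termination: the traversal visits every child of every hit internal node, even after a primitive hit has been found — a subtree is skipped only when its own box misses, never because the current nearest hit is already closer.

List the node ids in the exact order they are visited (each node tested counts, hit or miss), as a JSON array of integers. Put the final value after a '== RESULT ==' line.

Walk:
N0 x:[-11/2,31/2] y:[9,57/2] z:[13/3,50/3] -> hit [9,31/2], descend [26, 38]
  N26 x:[-11/2,9] y:[19/2,57/2] z:[13/3,50/3] -> miss, prune
  N38 x:[7,31/2] y:[9,28] z:[5,49/3] -> hit [9,31/2], descend [24, 29]
    N24 x:[7,31/2] y:[37/2,28] z:[5,47/3] -> miss, prune
    N29 x:[19/2,31/2] y:[9,33/2] z:[5,49/3] -> hit [19/2,31/2], descend [33, 39]
      N33 x:[25/2,31/2] y:[12,33/2] z:[5,44/3] -> hit [25/2,44/3], descend [9, 37]
        N9 x:[27/2,31/2] y:[12,33/2] z:[5,34/3] -> miss, prune
        N37 x:[25/2,29/2] y:[13,29/2] z:[14,44/3] -> hit [14,29/2] leaf, test {P16@t=14}
      N39 x:[19/2,13] y:[9,15] z:[44/3,49/3] -> miss, prune

9 AABB tests over nodes [0, 26, 38, 24, 29, 33, 9, 37, 39]; 1 leaf entered; closest P16.

== RESULT ==
[0, 26, 38, 24, 29, 33, 9, 37, 39]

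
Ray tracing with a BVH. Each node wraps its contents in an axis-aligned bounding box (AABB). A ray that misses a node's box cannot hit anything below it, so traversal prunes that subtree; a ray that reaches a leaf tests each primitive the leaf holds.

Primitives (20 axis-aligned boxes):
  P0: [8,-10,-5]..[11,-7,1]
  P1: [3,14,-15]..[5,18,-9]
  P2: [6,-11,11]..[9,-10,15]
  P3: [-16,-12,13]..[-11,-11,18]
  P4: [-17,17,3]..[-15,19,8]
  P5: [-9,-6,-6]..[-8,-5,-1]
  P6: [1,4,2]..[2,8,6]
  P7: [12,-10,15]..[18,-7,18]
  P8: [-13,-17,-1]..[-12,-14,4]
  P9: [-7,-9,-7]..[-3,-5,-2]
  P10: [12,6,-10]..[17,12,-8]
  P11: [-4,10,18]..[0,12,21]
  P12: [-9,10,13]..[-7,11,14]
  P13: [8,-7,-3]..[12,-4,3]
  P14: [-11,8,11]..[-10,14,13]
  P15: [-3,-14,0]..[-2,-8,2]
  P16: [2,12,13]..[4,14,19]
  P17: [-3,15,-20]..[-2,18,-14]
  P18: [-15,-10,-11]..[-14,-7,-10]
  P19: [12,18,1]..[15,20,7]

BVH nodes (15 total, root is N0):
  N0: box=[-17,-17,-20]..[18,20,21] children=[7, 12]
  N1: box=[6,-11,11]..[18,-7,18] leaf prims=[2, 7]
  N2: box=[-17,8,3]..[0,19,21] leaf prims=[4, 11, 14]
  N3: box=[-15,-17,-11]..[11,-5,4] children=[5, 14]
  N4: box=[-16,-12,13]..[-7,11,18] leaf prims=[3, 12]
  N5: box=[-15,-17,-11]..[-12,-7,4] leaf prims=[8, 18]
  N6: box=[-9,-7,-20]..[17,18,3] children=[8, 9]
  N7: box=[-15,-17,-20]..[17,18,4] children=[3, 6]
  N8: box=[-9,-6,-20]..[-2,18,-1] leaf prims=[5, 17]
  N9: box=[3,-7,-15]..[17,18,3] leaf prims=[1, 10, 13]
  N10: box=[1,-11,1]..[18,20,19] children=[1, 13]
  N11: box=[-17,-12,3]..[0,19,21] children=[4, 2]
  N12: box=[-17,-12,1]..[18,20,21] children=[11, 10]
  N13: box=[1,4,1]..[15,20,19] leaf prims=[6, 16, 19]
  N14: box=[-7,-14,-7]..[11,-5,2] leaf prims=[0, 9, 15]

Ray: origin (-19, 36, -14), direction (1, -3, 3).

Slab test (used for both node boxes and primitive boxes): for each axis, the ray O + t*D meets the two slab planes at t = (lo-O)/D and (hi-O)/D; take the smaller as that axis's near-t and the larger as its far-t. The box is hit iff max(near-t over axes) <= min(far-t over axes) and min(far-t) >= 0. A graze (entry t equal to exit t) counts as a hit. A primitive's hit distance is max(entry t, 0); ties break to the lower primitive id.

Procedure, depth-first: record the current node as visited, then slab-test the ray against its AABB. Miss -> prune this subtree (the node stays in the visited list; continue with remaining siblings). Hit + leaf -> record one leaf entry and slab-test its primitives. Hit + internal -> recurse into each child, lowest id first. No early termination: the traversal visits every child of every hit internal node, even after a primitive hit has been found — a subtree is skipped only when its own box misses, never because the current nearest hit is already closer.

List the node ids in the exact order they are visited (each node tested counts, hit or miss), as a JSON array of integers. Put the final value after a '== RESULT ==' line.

Traverse from the root:
N0 x:[2,37] y:[16/3,53/3] z:[-2,35/3] -> hit [16/3,35/3], descend [7, 12]
  N7 x:[4,36] y:[6,53/3] z:[-2,6] -> hit [6,6], descend [3, 6]
    N3 x:[4,30] y:[41/3,53/3] z:[1,6] -> miss, prune
    N6 x:[10,36] y:[6,43/3] z:[-2,17/3] -> miss, prune
  N12 x:[2,37] y:[16/3,16] z:[5,35/3] -> hit [16/3,35/3], descend [10, 11]
    N10 x:[20,37] y:[16/3,47/3] z:[5,11] -> miss, prune
    N11 x:[2,19] y:[17/3,16] z:[17/3,35/3] -> hit [17/3,35/3], descend [2, 4]
      N2 x:[2,19] y:[17/3,28/3] z:[17/3,35/3] -> hit [17/3,28/3] leaf, test {P4(miss), P11(miss), P14@t=25/3}
      N4 x:[3,12] y:[25/3,16] z:[9,32/3] -> hit [9,32/3] leaf, test {P3(miss), P12(miss)}

Summary -> nodes [0, 7, 3, 6, 12, 10, 11, 2, 4]; box-tests=9; leaf-entries=2; first=P14

== RESULT ==
[0, 7, 3, 6, 12, 10, 11, 2, 4]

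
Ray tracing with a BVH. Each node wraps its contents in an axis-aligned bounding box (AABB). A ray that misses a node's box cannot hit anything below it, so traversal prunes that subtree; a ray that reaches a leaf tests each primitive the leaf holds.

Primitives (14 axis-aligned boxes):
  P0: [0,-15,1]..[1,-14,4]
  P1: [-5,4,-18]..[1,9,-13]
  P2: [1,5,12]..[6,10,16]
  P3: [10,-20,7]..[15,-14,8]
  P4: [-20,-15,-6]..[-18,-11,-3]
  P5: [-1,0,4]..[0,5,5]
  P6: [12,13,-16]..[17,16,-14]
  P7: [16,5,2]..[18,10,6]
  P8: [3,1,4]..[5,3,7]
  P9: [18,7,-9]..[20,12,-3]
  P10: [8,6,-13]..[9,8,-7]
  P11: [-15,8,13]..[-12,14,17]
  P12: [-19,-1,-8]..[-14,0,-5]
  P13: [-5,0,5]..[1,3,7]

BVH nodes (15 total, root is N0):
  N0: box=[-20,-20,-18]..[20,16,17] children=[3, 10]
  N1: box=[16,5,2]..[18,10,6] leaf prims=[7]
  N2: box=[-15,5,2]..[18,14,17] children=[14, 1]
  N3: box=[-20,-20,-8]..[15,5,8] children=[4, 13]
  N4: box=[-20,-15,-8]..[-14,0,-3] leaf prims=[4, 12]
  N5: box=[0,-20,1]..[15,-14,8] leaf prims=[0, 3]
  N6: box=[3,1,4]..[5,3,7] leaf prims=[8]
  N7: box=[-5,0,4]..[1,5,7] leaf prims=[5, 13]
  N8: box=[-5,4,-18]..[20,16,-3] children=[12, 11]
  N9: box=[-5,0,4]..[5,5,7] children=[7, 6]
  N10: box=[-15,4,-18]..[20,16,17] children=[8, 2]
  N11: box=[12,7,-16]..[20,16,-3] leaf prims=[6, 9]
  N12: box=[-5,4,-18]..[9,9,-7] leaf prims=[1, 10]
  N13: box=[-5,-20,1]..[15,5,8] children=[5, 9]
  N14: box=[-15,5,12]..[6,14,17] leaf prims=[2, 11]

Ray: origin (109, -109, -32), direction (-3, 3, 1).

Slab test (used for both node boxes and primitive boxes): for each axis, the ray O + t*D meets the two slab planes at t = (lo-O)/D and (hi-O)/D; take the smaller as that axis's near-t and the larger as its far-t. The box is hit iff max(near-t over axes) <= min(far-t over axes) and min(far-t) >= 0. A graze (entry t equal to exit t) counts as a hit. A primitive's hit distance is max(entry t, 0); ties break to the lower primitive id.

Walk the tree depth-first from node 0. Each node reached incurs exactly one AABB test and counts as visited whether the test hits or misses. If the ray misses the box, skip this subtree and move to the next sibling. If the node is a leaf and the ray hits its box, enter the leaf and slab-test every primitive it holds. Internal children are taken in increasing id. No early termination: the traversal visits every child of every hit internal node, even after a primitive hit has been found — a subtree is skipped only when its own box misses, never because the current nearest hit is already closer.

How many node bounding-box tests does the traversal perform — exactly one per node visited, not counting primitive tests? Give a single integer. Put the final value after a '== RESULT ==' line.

Trace the traversal:
N0 x:[89/3,43] y:[89/3,125/3] z:[14,49] -> hit [89/3,125/3], descend [3, 10]
  N3 x:[94/3,43] y:[89/3,38] z:[24,40] -> hit [94/3,38], descend [4, 13]
    N4 x:[41,43] y:[94/3,109/3] z:[24,29] -> miss, prune
    N13 x:[94/3,38] y:[89/3,38] z:[33,40] -> hit [33,38], descend [5, 9]
      N5 x:[94/3,109/3] y:[89/3,95/3] z:[33,40] -> miss, prune
      N9 x:[104/3,38] y:[109/3,38] z:[36,39] -> hit [109/3,38], descend [6, 7]
        N6 x:[104/3,106/3] y:[110/3,112/3] z:[36,39] -> miss, prune
        N7 x:[36,38] y:[109/3,38] z:[36,39] -> hit [109/3,38] leaf, test {P5@t=109/3, P13@t=37}
  N10 x:[89/3,124/3] y:[113/3,125/3] z:[14,49] -> hit [113/3,124/3], descend [2, 8]
    N2 x:[91/3,124/3] y:[38,41] z:[34,49] -> hit [38,41], descend [1, 14]
      N1 x:[91/3,31] y:[38,119/3] z:[34,38] -> miss, prune
      N14 x:[103/3,124/3] y:[38,41] z:[44,49] -> miss, prune
    N8 x:[89/3,38] y:[113/3,125/3] z:[14,29] -> miss, prune

13 AABB tests over nodes [0, 3, 4, 13, 5, 9, 6, 7, 10, 2, 1, 14, 8]; 1 leaf entered; closest P5.

== RESULT ==
13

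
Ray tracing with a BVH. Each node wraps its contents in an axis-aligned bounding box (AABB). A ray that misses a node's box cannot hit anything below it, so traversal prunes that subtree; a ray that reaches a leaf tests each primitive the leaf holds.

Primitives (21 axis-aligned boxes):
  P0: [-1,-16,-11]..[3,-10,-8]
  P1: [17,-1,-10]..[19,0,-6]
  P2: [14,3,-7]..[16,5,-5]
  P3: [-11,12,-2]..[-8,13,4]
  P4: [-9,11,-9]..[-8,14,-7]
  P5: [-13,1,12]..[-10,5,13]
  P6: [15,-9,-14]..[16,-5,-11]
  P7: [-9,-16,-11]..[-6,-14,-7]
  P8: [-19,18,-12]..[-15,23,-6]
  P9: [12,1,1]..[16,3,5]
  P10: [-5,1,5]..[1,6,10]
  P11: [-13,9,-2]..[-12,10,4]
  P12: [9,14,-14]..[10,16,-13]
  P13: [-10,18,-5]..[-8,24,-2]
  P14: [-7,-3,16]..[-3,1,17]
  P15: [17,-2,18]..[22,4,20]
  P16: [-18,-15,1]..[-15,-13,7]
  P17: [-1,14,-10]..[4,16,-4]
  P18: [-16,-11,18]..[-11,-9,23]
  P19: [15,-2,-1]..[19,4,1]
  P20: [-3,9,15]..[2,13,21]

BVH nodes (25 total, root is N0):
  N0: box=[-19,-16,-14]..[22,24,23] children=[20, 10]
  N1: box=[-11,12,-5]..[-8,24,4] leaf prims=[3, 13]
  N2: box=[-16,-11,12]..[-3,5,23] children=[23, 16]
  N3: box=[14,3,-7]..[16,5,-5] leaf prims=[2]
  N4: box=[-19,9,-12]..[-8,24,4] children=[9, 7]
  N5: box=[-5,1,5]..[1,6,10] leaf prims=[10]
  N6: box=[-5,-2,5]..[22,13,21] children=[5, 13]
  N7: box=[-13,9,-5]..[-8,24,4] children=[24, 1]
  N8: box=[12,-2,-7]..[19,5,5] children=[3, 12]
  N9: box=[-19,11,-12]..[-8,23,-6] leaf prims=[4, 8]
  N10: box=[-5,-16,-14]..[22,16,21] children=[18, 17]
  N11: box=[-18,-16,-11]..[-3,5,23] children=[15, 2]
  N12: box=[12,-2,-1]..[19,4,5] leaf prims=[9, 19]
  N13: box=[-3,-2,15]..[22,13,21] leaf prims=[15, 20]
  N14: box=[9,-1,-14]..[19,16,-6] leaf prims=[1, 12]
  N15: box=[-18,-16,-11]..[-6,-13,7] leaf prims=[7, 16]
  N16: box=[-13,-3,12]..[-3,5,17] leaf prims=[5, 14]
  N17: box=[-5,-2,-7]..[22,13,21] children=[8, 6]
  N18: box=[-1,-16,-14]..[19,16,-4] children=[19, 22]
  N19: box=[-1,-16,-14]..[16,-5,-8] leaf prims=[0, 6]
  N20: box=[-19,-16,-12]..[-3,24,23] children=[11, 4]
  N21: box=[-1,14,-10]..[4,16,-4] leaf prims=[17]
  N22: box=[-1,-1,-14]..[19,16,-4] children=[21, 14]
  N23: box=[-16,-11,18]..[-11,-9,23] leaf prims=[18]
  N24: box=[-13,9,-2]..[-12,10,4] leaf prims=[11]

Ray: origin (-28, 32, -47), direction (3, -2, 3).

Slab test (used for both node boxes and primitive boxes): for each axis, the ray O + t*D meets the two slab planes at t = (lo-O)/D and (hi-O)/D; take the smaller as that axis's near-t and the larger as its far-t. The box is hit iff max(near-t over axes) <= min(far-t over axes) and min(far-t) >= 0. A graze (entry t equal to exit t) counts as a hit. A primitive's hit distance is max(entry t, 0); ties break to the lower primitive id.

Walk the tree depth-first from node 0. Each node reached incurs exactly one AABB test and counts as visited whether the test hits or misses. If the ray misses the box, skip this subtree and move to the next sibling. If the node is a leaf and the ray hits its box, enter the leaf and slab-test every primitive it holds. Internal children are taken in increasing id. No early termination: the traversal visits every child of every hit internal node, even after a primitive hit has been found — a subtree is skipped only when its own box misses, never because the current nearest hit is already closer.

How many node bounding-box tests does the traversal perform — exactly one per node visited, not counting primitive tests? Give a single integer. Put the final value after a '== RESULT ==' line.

Traverse from the root:
N0 x:[3,50/3] y:[4,24] z:[11,70/3] -> hit [11,50/3], descend [10, 20]
  N10 x:[23/3,50/3] y:[8,24] z:[11,68/3] -> hit [11,50/3], descend [17, 18]
    N17 x:[23/3,50/3] y:[19/2,17] z:[40/3,68/3] -> hit [40/3,50/3], descend [6, 8]
      N6 x:[23/3,50/3] y:[19/2,17] z:[52/3,68/3] -> miss, prune
      N8 x:[40/3,47/3] y:[27/2,17] z:[40/3,52/3] -> hit [27/2,47/3], descend [3, 12]
        N3 x:[14,44/3] y:[27/2,29/2] z:[40/3,14] -> hit [14,14] leaf, test {P2@t=14}
        N12 x:[40/3,47/3] y:[14,17] z:[46/3,52/3] -> hit [46/3,47/3] leaf, test {P9(miss), P19@t=46/3}
    N18 x:[9,47/3] y:[8,24] z:[11,43/3] -> hit [11,43/3], descend [19, 22]
      N19 x:[9,44/3] y:[37/2,24] z:[11,13] -> miss, prune
      N22 x:[9,47/3] y:[8,33/2] z:[11,43/3] -> hit [11,43/3], descend [14, 21]
        N14 x:[37/3,47/3] y:[8,33/2] z:[11,41/3] -> hit [37/3,41/3] leaf, test {P1(miss), P12(miss)}
        N21 x:[9,32/3] y:[8,9] z:[37/3,43/3] -> miss, prune
  N20 x:[3,25/3] y:[4,24] z:[35/3,70/3] -> miss, prune

order=[0, 10, 17, 6, 8, 3, 12, 18, 19, 22, 14, 21, 20]  |boxes|=13  |leaves|=3  hit=P2

== RESULT ==
13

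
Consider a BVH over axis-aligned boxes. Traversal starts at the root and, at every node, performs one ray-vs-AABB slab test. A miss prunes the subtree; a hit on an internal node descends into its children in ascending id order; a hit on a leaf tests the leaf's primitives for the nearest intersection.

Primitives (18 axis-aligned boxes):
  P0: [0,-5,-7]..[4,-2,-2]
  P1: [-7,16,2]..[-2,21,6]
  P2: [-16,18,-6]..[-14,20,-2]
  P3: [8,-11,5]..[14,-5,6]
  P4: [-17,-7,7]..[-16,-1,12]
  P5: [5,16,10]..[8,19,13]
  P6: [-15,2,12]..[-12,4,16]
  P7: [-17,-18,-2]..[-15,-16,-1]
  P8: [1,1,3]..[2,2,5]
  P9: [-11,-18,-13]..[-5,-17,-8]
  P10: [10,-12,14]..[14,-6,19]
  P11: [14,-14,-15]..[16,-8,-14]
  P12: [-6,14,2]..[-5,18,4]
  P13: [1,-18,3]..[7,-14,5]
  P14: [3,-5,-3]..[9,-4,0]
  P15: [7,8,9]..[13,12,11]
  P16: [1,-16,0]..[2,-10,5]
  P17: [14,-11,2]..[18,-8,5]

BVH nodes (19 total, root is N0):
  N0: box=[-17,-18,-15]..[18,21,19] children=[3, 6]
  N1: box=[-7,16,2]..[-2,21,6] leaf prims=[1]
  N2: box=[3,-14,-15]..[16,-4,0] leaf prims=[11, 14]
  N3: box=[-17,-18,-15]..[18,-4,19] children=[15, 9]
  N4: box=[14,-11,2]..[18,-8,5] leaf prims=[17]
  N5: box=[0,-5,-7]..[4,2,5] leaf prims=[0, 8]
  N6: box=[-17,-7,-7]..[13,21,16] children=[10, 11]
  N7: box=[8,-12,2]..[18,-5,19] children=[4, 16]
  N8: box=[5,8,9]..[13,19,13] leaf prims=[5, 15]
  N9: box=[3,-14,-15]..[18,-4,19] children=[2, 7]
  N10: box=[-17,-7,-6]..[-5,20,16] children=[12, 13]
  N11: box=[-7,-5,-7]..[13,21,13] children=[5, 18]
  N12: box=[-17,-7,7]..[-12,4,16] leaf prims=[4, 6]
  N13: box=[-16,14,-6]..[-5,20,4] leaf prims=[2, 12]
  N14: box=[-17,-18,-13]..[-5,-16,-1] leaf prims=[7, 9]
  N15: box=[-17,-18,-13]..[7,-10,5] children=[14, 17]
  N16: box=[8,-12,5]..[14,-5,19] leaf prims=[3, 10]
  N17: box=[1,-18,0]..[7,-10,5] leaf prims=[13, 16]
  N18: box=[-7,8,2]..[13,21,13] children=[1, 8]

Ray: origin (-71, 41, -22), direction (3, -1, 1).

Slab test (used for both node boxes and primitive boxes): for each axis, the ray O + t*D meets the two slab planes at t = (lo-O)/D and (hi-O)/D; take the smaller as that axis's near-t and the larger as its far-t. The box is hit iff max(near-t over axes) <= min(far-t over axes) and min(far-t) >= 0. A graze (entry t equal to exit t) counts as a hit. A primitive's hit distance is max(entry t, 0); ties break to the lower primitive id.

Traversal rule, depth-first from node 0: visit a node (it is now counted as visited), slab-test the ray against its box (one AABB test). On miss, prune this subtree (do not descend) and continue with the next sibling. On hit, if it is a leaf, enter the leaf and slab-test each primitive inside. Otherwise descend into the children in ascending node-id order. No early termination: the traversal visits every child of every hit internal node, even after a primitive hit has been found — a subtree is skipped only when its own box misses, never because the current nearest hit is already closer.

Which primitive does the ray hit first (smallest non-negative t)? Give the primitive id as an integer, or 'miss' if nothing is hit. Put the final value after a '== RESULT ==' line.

Traverse from the root:
N0 x:[18,89/3] y:[20,59] z:[7,41] -> hit [20,89/3], descend [3, 6]
  N3 x:[18,89/3] y:[45,59] z:[7,41] -> miss, prune
  N6 x:[18,28] y:[20,48] z:[15,38] -> hit [20,28], descend [10, 11]
    N10 x:[18,22] y:[21,48] z:[16,38] -> hit [21,22], descend [12, 13]
      N12 x:[18,59/3] y:[37,48] z:[29,38] -> miss, prune
      N13 x:[55/3,22] y:[21,27] z:[16,26] -> hit [21,22] leaf, test {P2(miss), P12(miss)}
    N11 x:[64/3,28] y:[20,46] z:[15,35] -> hit [64/3,28], descend [5, 18]
      N5 x:[71/3,25] y:[39,46] z:[15,27] -> miss, prune
      N18 x:[64/3,28] y:[20,33] z:[24,35] -> hit [24,28], descend [1, 8]
        N1 x:[64/3,23] y:[20,25] z:[24,28] -> miss, prune
        N8 x:[76/3,28] y:[22,33] z:[31,35] -> miss, prune

Visited [0, 3, 6, 10, 12, 13, 11, 5, 18, 1, 8]. Tests: 11 box, 1 leaf. Nearest: miss.

== RESULT ==
miss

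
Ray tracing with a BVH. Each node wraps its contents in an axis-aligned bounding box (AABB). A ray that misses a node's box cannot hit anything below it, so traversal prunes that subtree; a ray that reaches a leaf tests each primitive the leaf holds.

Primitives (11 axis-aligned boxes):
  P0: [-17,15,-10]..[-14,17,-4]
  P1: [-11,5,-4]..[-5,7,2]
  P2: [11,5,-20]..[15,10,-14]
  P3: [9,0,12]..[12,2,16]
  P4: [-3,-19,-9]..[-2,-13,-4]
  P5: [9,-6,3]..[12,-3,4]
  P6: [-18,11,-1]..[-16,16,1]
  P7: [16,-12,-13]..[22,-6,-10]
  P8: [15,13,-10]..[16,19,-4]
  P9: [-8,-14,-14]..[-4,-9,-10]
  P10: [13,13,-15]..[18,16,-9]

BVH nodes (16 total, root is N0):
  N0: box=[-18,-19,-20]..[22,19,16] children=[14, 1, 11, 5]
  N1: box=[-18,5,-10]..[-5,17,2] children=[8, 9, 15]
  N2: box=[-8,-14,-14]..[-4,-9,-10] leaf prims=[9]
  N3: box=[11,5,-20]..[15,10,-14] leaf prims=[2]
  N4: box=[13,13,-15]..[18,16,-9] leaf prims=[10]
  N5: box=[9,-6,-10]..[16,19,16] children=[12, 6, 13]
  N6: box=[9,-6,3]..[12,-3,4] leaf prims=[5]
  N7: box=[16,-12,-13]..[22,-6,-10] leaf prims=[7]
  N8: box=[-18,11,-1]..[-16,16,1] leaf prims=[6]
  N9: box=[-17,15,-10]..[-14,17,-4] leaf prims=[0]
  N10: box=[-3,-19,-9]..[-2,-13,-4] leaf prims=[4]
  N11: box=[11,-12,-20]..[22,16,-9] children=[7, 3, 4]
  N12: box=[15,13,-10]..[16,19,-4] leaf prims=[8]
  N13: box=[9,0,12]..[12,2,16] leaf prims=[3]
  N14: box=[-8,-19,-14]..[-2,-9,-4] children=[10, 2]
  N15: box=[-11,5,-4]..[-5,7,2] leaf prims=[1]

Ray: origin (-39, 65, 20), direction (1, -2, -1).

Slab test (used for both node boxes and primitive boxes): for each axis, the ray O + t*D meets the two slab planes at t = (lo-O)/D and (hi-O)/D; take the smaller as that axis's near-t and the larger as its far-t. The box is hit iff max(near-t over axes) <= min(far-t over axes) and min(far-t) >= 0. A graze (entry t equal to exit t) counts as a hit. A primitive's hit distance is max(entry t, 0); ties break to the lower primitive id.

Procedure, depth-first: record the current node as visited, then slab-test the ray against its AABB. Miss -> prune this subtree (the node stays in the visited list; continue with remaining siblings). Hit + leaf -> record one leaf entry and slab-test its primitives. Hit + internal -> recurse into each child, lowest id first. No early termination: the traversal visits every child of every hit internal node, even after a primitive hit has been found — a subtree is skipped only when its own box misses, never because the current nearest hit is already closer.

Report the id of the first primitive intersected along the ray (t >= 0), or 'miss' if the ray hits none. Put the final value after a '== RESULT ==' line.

Traverse from the root:
N0 x:[21,61] y:[23,42] z:[4,40] -> hit [23,40], descend [1, 5, 11, 14]
  N1 x:[21,34] y:[24,30] z:[18,30] -> hit [24,30], descend [8, 9, 15]
    N8 x:[21,23] y:[49/2,27] z:[19,21] -> miss, prune
    N9 x:[22,25] y:[24,25] z:[24,30] -> hit [24,25] leaf, test {P0@t=24}
    N15 x:[28,34] y:[29,30] z:[18,24] -> miss, prune
  N5 x:[48,55] y:[23,71/2] z:[4,30] -> miss, prune
  N11 x:[50,61] y:[49/2,77/2] z:[29,40] -> miss, prune
  N14 x:[31,37] y:[37,42] z:[24,34] -> miss, prune

Summary -> nodes [0, 1, 8, 9, 15, 5, 11, 14]; box-tests=8; leaf-entries=1; first=P0

== RESULT ==
0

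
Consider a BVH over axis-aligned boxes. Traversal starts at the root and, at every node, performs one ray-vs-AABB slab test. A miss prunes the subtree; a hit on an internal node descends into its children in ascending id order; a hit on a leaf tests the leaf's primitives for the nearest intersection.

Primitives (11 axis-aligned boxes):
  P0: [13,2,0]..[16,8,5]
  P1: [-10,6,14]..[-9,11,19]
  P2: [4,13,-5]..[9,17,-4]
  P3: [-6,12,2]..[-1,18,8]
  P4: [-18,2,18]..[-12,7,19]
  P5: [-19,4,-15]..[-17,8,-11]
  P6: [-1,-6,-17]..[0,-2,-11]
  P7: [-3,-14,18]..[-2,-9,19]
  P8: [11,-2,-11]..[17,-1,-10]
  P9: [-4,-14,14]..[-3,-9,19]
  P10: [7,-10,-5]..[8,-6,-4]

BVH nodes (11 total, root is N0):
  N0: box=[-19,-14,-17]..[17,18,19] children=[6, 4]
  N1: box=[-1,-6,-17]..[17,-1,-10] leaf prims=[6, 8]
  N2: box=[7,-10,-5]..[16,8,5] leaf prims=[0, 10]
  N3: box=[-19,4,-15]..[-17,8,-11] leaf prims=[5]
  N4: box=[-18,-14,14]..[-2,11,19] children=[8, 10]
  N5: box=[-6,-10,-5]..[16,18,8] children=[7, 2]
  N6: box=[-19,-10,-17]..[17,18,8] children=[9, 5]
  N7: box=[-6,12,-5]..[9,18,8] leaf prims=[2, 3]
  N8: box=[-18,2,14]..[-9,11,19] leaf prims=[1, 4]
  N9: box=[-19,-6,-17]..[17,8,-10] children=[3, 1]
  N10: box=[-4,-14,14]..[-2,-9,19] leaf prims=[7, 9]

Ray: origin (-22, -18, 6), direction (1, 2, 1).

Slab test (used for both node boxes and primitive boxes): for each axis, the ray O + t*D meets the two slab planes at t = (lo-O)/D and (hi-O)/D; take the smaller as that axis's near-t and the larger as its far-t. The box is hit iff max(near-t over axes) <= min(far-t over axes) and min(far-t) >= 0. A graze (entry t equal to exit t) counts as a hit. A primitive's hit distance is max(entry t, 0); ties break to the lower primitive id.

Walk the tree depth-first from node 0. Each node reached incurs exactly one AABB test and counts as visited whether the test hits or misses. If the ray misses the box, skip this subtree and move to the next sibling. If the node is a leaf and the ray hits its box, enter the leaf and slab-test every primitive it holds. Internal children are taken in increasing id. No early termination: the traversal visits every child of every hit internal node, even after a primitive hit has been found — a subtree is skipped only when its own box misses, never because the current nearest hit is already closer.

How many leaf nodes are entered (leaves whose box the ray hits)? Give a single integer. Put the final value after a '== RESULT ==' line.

Walk:
N0 x:[3,39] y:[2,18] z:[-23,13] -> hit [3,13], descend [4, 6]
  N4 x:[4,20] y:[2,29/2] z:[8,13] -> hit [8,13], descend [8, 10]
    N8 x:[4,13] y:[10,29/2] z:[8,13] -> hit [10,13] leaf, test {P1@t=12, P4(miss)}
    N10 x:[18,20] y:[2,9/2] z:[8,13] -> miss, prune
  N6 x:[3,39] y:[4,18] z:[-23,2] -> miss, prune

Visited [0, 4, 8, 10, 6]. Tests: 5 box, 1 leaf. Nearest: P1.

== RESULT ==
1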